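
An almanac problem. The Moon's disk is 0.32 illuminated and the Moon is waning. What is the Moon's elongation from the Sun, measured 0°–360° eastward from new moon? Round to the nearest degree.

291°

From f = (1 − cos θ)/2: cos θ = 1 − 2×0.32 = 0.360; arccos → 68.9°.
A waning Moon lies in 180°–360°, so θ = 360° − 68.9° = 291.1°.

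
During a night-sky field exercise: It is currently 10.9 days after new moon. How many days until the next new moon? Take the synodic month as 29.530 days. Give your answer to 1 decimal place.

One full lunation from the last new moon is 29.530 d; remaining = 29.530 − 10.9 = 18.630 d.

18.6 days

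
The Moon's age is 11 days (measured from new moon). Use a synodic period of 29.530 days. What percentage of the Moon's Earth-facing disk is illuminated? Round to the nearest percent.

Phase angle: θ = 360°·(11 d)/(29.530 d) = 134.1°.
cos 134.1° = (-0.696), so f = (1 − (-0.696))/2 = 0.848, so 85%.

85%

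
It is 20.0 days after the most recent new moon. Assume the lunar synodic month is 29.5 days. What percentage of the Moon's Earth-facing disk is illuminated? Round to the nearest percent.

72%

Phase angle: θ = 360°·(20.0 d)/(29.5 d) = 244.1°.
cos 244.1° = (-0.437), so f = (1 − (-0.437))/2 = 0.719, so 72%.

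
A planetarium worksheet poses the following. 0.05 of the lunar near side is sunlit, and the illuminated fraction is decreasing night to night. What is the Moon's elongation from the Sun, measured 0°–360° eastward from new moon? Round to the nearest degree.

Invert f = (1 − cos θ)/2 to get cos θ = 1 − 2(0.05) = 0.900, hence θ₀ = arccos 0.900 = 25.8°.
Since the Moon is past full (waning), take the reflex angle: θ = 360° − 25.8° = 334.2°.

334°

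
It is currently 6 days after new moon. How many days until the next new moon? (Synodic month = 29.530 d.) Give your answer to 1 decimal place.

One full lunation from the last new moon is 29.530 d; remaining = 29.530 − 6 = 23.530 d.

23.5 days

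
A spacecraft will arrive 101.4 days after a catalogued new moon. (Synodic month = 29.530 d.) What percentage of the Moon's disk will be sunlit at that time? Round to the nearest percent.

96%

101.4 d spans 3 complete synodic months (3 × 29.530 = 88.59 d) plus 12.81 d.
Phase angle: θ = 360°·(12.81 d)/(29.530 d) = 156.2°.
Illuminated fraction = (1 − cos 156.2°)/2 = (1 − (-0.915))/2 ≈ 0.957, so 96%.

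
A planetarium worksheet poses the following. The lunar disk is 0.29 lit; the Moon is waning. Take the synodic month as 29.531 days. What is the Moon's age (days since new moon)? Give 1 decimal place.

From f = (1 − cos θ)/2: cos θ = 1 − 2×0.29 = 0.420; arccos → 65.2°.
Since the Moon is past full (waning), take the reflex angle: θ = 360° − 65.2° = 294.8°.
At 360°/29.531 d per day, 294.8° corresponds to 24.19 days.

24.2 days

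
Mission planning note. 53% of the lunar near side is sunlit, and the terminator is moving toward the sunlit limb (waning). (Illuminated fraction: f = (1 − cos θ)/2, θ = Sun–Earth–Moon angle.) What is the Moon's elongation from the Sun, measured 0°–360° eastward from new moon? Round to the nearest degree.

From f = (1 − cos θ)/2: cos θ = 1 − 2×0.53 = -0.060; arccos → 93.4°.
Since the Moon is past full (waning), take the reflex angle: θ = 360° − 93.4° = 266.6°.

267°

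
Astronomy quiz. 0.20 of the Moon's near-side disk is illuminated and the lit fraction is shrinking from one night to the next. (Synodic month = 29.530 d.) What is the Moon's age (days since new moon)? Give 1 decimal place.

25.2 days

From f = (1 − cos θ)/2: cos θ = 1 − 2×0.20 = 0.600; arccos → 53.1°.
A waning Moon lies in 180°–360°, so θ = 360° − 53.1° = 306.9°.
That fraction of the synodic month is 306.9/360 × 29.530 d ≈ 25.17 d.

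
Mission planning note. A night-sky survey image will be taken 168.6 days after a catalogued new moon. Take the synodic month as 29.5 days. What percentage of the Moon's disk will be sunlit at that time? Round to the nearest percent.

168.6/29.5 = 5.715 lunations, so 5 complete cycles and 21.10 d into the next.
Phase angle: θ = 360°·(21.10 d)/(29.5 d) = 257.5°.
With cos θ = (-0.217), the lit fraction is (1 − (-0.217))/2 ≈ 0.608, so 61%.

61%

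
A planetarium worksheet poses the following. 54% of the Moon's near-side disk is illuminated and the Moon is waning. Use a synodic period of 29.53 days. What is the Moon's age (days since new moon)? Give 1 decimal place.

21.8 days

From f = (1 − cos θ)/2: cos θ = 1 − 2×0.54 = -0.080; arccos → 94.6°.
Since the Moon is past full (waning), take the reflex angle: θ = 360° − 94.6° = 265.4°.
That fraction of the synodic month is 265.4/360 × 29.53 d ≈ 21.77 d.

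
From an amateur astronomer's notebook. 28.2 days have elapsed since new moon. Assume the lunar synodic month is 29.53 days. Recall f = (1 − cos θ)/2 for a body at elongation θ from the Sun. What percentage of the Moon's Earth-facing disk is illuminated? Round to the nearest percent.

2%

Phase angle: θ = 360°·(28.2 d)/(29.53 d) = 343.8°.
With cos θ = 0.960, the lit fraction is (1 − 0.960)/2 ≈ 0.020, so 2%.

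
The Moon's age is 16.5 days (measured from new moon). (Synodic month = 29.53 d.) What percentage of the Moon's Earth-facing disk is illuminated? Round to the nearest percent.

Elongation θ = 360° × 16.5/29.53 ≈ 201.2°.
With cos θ = (-0.933), the lit fraction is (1 − (-0.933))/2 ≈ 0.966, so 97%.

97%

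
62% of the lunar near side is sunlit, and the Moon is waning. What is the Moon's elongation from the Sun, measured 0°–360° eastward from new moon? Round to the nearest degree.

From f = (1 − cos θ)/2: cos θ = 1 − 2×0.62 = -0.240; arccos → 103.9°.
A waning Moon lies in 180°–360°, so θ = 360° − 103.9° = 256.1°.

256°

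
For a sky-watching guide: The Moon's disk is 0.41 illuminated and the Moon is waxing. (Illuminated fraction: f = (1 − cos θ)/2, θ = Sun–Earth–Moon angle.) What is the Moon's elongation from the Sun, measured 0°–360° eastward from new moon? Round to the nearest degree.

80°

Invert f = (1 − cos θ)/2 to get cos θ = 1 − 2(0.41) = 0.180, hence θ₀ = arccos 0.180 = 79.6°.
Before full moon the principal value applies: θ = 79.6°.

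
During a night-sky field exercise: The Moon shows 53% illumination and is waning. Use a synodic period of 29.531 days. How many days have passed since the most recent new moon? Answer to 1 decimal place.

From f = (1 − cos θ)/2: cos θ = 1 − 2×0.53 = -0.060; arccos → 93.4°.
A waning Moon lies in 180°–360°, so θ = 360° − 93.4° = 266.6°.
At 360°/29.531 d per day, 266.6° corresponds to 21.87 days.

21.9 days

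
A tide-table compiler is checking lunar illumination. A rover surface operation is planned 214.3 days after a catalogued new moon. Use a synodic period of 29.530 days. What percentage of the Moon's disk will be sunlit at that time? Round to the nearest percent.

214.3 d spans 7 complete synodic months (7 × 29.530 = 206.71 d) plus 7.59 d.
Elongation θ = 360° × 7.59/29.530 ≈ 92.5°.
cos 92.5° = (-0.044), so f = (1 − (-0.044))/2 = 0.522, so 52%.

52%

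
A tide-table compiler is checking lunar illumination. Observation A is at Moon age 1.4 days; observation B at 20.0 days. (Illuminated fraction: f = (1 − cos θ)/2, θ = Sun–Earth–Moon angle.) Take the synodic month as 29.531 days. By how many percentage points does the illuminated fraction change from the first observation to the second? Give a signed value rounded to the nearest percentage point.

θ₁ = 360° × 1.4/29.531 = 17.1°, f₁ = (1 − cos θ₁)/2 = 0.022.
θ₂ = 360° × 20.0/29.531 = 243.8°, f₂ = (1 − cos θ₂)/2 = 0.721.
Change = f₂ − f₁ = +0.699 → +70 percentage points.

+70 pp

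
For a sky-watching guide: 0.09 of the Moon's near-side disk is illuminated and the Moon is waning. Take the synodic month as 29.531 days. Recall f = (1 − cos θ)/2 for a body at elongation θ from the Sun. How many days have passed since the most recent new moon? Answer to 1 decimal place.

From f = (1 − cos θ)/2: cos θ = 1 − 2×0.09 = 0.820; arccos → 34.9°.
Waning ⇒ past full, so θ = 360° − 34.9° = 325.1°.
At 360°/29.531 d per day, 325.1° corresponds to 26.67 days.

26.7 days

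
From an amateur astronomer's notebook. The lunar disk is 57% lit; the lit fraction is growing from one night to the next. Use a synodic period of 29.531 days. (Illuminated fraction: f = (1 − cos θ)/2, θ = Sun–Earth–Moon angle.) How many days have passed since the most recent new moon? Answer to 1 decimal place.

Invert f = (1 − cos θ)/2 to get cos θ = 1 − 2(0.57) = -0.140, hence θ₀ = arccos -0.140 = 98.0°.
Before full moon the principal value applies: θ = 98.0°.
That fraction of the synodic month is 98.0/360 × 29.531 d ≈ 8.04 d.

8.0 days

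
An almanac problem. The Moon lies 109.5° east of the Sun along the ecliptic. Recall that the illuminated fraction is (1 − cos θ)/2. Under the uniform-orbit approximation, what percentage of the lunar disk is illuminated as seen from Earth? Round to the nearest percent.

Half-versine of 109.5°: (1 − (-0.334))/2 = 0.667, i.e. 67%.

67%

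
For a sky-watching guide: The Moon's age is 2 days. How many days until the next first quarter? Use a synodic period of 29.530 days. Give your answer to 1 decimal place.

First quarter occurs at elongation 90°, i.e. at age 29.530 × 90/360 = 7.383 d.
So 5.383 days remain (7.383 − 2).

5.4 days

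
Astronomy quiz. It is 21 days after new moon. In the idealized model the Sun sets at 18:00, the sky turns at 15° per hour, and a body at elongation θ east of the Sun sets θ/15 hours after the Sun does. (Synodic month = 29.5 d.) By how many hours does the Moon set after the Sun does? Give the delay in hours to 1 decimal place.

Phase angle: θ = 360°·(21 d)/(29.5 d) = 256.3°.
Delay after the Sun = 256.3° / (15°/h) ≈ 17.08 h.
So the Moon sets 17.08 h after the Sun.

17.1 h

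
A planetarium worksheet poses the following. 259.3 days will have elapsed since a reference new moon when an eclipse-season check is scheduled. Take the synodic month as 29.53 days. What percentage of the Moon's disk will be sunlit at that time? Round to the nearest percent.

40%

259.3 d spans 8 complete synodic months (8 × 29.53 = 236.24 d) plus 23.06 d.
Elongation θ = 360° × 23.06/29.53 ≈ 281.1°.
cos 281.1° = 0.193, so f = (1 − 0.193)/2 = 0.404, so 40%.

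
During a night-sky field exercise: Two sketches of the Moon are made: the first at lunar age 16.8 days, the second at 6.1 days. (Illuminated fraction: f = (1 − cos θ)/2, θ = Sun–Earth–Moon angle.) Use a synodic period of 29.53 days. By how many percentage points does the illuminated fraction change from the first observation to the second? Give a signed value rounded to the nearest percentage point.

-59 pp

First observation: θ = 360°·16.8/29.53 = 204.8°, so f = 0.954.
Second observation: θ = 74.4°, f = 0.365.
Δf = 0.365 − 0.954 = -0.589, i.e. -59 pp.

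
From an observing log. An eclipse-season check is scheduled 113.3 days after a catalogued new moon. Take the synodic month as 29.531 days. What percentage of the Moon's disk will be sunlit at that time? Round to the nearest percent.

Reduce mod P: 113.3 − 3×29.531 = 24.71 d into the current lunation.
The Moon has covered 24.71/29.531 of its cycle, so θ ≈ 360° × 24.71/29.531 = 301.2°.
With cos θ = 0.518, the lit fraction is (1 − 0.518)/2 ≈ 0.241, so 24%.

24%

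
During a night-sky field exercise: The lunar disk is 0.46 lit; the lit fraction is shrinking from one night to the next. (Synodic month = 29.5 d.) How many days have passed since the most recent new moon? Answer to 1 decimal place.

cos θ = 1 − 2f = 0.080, giving a principal value of 85.4°.
Since the Moon is past full (waning), take the reflex angle: θ = 360° − 85.4° = 274.6°.
At 360°/29.5 d per day, 274.6° corresponds to 22.50 days.

22.5 days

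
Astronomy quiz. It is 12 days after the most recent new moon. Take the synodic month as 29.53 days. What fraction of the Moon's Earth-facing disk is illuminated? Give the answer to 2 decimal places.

The Moon has covered 12/29.53 of its cycle, so θ ≈ 360° × 12/29.53 = 146.3°.
With cos θ = (-0.832), the lit fraction is (1 − (-0.832))/2 ≈ 0.916.

0.92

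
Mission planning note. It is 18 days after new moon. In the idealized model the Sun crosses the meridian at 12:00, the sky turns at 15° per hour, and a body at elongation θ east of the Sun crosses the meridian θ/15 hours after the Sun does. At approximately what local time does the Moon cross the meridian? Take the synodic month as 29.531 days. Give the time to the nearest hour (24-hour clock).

03:00

Phase angle: θ = 360°·(18 d)/(29.531 d) = 219.4°.
At 15° of sky rotation per hour, 219.4° corresponds to a 14.63 h lag.
12:00 + 14.63 h ≈ 02:38 → 03:00 to the nearest hour.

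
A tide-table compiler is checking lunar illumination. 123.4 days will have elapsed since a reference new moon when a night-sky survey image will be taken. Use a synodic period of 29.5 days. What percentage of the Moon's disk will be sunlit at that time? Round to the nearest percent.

123.4/29.5 = 4.183 lunations, so 4 complete cycles and 5.40 d into the next.
Phase angle: θ = 360°·(5.40 d)/(29.5 d) = 65.9°.
Illuminated fraction = (1 − cos 65.9°)/2 = (1 − 0.408)/2 ≈ 0.296, so 30%.

30%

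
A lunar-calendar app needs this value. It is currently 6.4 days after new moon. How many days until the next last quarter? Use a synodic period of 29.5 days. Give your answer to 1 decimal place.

Last quarter is 0.75 of the way through the cycle: age 0.75 × 29.5 = 22.125 d.
So 15.725 days remain (22.125 − 6.4).

15.7 days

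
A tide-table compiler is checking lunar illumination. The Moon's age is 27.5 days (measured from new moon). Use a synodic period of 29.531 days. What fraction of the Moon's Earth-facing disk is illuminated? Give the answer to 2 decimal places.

0.05

The Moon has covered 27.5/29.531 of its cycle, so θ ≈ 360° × 27.5/29.531 = 335.2°.
cos 335.2° = 0.908, so f = (1 − 0.908)/2 = 0.046.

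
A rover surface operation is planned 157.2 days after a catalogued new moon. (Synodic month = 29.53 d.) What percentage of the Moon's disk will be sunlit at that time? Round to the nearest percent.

157.2/29.53 = 5.323 lunations, so 5 complete cycles and 9.55 d into the next.
Phase angle: θ = 360°·(9.55 d)/(29.53 d) = 116.4°.
Illuminated fraction = (1 − cos 116.4°)/2 = (1 − (-0.445))/2 ≈ 0.723, so 72%.

72%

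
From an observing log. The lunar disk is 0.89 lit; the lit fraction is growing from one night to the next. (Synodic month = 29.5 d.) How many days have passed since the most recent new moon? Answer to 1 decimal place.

11.6 days

From f = (1 − cos θ)/2: cos θ = 1 − 2×0.89 = -0.780; arccos → 141.3°.
Waxing ⇒ before full, so θ = 141.3°.
Age = 29.5 × 141.3°/360° ≈ 11.58 days.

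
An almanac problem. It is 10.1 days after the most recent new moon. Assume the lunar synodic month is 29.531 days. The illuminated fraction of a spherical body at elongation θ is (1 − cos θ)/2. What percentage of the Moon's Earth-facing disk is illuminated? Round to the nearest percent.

77%

Elongation θ = 360° × 10.1/29.531 ≈ 123.1°.
With cos θ = (-0.546), the lit fraction is (1 − (-0.546))/2 ≈ 0.773, so 77%.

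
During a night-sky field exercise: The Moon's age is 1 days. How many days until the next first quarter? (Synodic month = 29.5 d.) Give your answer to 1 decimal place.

First quarter occurs at elongation 90°, i.e. at age 29.5 × 90/360 = 7.375 d.
That is 7.375 − 1 = 6.375 days ahead.

6.4 days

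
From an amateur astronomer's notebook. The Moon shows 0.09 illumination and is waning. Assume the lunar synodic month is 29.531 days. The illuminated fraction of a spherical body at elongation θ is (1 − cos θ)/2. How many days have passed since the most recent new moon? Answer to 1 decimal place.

Invert f = (1 − cos θ)/2 to get cos θ = 1 − 2(0.09) = 0.820, hence θ₀ = arccos 0.820 = 34.9°.
A waning Moon lies in 180°–360°, so θ = 360° − 34.9° = 325.1°.
That fraction of the synodic month is 325.1/360 × 29.531 d ≈ 26.67 d.

26.7 days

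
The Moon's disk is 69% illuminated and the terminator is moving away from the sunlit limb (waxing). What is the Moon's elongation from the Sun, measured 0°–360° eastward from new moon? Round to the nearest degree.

112°

cos θ = 1 − 2f = -0.380, giving a principal value of 112.3°.
The Moon is waxing (0°–180°), so θ = 112.3° directly.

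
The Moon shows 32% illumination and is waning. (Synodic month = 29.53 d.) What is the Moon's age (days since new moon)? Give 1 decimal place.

Invert f = (1 − cos θ)/2 to get cos θ = 1 − 2(0.32) = 0.360, hence θ₀ = arccos 0.360 = 68.9°.
Since the Moon is past full (waning), take the reflex angle: θ = 360° − 68.9° = 291.1°.
Age = 29.53 × 291.1°/360° ≈ 23.88 days.

23.9 days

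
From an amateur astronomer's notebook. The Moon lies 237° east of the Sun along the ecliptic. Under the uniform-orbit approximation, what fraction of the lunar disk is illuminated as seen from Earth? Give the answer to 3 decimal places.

0.772

f = (1 − cos 237°)/2 = (1 − (-0.545))/2 ≈ 0.772.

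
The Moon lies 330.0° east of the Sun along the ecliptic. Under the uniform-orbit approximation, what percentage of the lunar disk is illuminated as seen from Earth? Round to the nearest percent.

7%

cos 330.0° = 0.866, so f = (1 − 0.866)/2 = 0.067, i.e. 7%.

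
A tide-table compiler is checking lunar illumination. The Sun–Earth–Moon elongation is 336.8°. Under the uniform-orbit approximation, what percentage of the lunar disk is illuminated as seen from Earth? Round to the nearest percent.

4%

cos 336.8° = 0.919, so f = (1 − 0.919)/2 = 0.040, i.e. 4%.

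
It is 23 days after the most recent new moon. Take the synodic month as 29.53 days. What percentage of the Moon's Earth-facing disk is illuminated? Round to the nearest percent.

The Moon has covered 23/29.53 of its cycle, so θ ≈ 360° × 23/29.53 = 280.4°.
cos 280.4° = 0.180, so f = (1 − 0.180)/2 = 0.410, so 41%.

41%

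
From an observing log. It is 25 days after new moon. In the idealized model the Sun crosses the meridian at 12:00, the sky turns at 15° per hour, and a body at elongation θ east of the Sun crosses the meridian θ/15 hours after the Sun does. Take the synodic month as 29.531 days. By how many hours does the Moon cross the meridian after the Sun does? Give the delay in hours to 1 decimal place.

The Moon has covered 25/29.531 of its cycle, so θ ≈ 360° × 25/29.531 = 304.8°.
At 15° of sky rotation per hour, 304.8° corresponds to a 20.32 h lag.
So the Moon crosses the meridian 20.32 h after the Sun.

20.3 h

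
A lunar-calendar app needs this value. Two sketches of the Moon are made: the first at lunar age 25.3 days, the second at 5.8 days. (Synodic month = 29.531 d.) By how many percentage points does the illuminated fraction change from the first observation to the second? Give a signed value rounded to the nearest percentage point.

+15 pp

θ₁ = 360° × 25.3/29.531 = 308.4°, f₁ = (1 − cos θ₁)/2 = 0.189.
θ₂ = 360° × 5.8/29.531 = 70.7°, f₂ = (1 − cos θ₂)/2 = 0.335.
Change = f₂ − f₁ = +0.146 → +15 percentage points.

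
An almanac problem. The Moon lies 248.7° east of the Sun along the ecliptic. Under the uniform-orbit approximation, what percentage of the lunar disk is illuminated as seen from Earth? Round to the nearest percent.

Half-versine of 248.7°: (1 − (-0.363))/2 = 0.682, i.e. 68%.

68%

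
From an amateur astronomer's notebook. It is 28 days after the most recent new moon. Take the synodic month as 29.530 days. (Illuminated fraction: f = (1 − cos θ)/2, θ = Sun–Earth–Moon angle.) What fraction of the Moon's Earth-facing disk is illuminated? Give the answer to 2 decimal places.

Phase angle: θ = 360°·(28 d)/(29.530 d) = 341.3°.
Illuminated fraction = (1 − cos 341.3°)/2 = (1 − 0.947)/2 ≈ 0.026.

0.03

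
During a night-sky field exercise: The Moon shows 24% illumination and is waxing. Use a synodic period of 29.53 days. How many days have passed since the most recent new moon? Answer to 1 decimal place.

4.8 days

Invert f = (1 − cos θ)/2 to get cos θ = 1 − 2(0.24) = 0.520, hence θ₀ = arccos 0.520 = 58.7°.
Waxing ⇒ before full, so θ = 58.7°.
At 360°/29.53 d per day, 58.7° corresponds to 4.81 days.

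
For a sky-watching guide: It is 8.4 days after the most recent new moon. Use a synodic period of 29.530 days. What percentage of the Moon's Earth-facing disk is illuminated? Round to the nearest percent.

61%

The Moon has covered 8.4/29.530 of its cycle, so θ ≈ 360° × 8.4/29.530 = 102.4°.
cos 102.4° = (-0.215), so f = (1 − (-0.215))/2 = 0.607, so 61%.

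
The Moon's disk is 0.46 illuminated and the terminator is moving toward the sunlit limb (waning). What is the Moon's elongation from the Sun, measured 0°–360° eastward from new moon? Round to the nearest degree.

cos θ = 1 − 2f = 0.080, giving a principal value of 85.4°.
A waning Moon lies in 180°–360°, so θ = 360° − 85.4° = 274.6°.

275°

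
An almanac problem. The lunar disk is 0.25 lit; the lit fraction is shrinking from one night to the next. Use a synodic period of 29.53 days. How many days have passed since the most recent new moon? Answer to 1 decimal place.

24.6 days

Invert f = (1 − cos θ)/2 to get cos θ = 1 − 2(0.25) = 0.500, hence θ₀ = arccos 0.500 = 60.0°.
A waning Moon lies in 180°–360°, so θ = 360° − 60.0° = 300.0°.
At 360°/29.53 d per day, 300.0° corresponds to 24.61 days.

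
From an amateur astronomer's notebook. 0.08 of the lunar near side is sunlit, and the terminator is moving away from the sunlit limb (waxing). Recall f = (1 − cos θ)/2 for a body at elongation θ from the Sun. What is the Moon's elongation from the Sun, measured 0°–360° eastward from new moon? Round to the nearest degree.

33°

From f = (1 − cos θ)/2: cos θ = 1 − 2×0.08 = 0.840; arccos → 32.9°.
Waxing ⇒ before full, so θ = 32.9°.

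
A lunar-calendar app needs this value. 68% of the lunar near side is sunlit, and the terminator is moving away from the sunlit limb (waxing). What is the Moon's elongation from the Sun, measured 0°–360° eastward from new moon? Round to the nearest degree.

111°

From f = (1 − cos θ)/2: cos θ = 1 − 2×0.68 = -0.360; arccos → 111.1°.
Before full moon the principal value applies: θ = 111.1°.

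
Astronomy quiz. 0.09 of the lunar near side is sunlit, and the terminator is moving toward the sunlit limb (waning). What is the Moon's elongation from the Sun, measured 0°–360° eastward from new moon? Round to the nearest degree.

325°

From f = (1 − cos θ)/2: cos θ = 1 − 2×0.09 = 0.820; arccos → 34.9°.
Since the Moon is past full (waning), take the reflex angle: θ = 360° − 34.9° = 325.1°.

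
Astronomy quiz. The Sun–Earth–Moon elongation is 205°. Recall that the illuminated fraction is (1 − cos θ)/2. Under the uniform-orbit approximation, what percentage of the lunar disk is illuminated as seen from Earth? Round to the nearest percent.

95%

Half-versine of 205°: (1 − (-0.906))/2 = 0.953, i.e. 95%.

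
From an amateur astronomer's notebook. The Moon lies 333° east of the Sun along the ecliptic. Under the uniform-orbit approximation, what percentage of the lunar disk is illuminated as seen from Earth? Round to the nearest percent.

5%

Half-versine of 333°: (1 − 0.891)/2 = 0.054, i.e. 5%.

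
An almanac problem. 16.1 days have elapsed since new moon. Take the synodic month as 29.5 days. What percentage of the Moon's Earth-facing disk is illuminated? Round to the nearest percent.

The Moon has covered 16.1/29.5 of its cycle, so θ ≈ 360° × 16.1/29.5 = 196.5°.
cos 196.5° = (-0.959), so f = (1 − (-0.959))/2 = 0.979, so 98%.

98%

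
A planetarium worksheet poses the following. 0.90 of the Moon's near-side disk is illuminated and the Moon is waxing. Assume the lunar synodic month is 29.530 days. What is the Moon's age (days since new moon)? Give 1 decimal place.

cos θ = 1 − 2f = -0.800, giving a principal value of 143.1°.
The Moon is waxing (0°–180°), so θ = 143.1° directly.
Age = 29.530 × 143.1°/360° ≈ 11.74 days.

11.7 days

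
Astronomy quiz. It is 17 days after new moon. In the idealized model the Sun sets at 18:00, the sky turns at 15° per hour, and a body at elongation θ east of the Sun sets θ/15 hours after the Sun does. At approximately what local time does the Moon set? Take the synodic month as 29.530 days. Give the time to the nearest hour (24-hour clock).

08:00

Phase angle: θ = 360°·(17 d)/(29.530 d) = 207.2°.
The Moon trails the Sun by θ/15 = 207.2/15 ≈ 13.82 hours.
18:00 + 13.82 h ≈ 07:49 → 08:00 to the nearest hour.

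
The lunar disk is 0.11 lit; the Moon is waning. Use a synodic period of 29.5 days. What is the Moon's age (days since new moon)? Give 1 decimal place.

26.3 days

From f = (1 − cos θ)/2: cos θ = 1 − 2×0.11 = 0.780; arccos → 38.7°.
Since the Moon is past full (waning), take the reflex angle: θ = 360° − 38.7° = 321.3°.
That fraction of the synodic month is 321.3/360 × 29.5 d ≈ 26.33 d.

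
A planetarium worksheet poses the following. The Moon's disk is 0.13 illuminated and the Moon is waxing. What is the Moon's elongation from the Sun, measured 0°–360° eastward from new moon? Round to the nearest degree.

Invert f = (1 − cos θ)/2 to get cos θ = 1 − 2(0.13) = 0.740, hence θ₀ = arccos 0.740 = 42.3°.
The Moon is waxing (0°–180°), so θ = 42.3° directly.

42°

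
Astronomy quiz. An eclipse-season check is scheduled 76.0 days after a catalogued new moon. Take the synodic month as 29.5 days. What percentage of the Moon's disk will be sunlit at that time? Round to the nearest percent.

Reduce mod P: 76.0 − 2×29.5 = 17.00 d into the current lunation.
The Moon has covered 17.00/29.5 of its cycle, so θ ≈ 360° × 17.00/29.5 = 207.5°.
With cos θ = (-0.887), the lit fraction is (1 − (-0.887))/2 ≈ 0.944, so 94%.

94%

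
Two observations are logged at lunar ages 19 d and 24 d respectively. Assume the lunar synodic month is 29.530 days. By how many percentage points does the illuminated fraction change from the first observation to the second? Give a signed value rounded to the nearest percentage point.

-50 percentage points

First observation: θ = 360°·19/29.530 = 231.6°, so f = 0.810.
Second observation: θ = 292.6°, f = 0.308.
Δf = 0.308 − 0.810 = -0.502, i.e. -50 pp.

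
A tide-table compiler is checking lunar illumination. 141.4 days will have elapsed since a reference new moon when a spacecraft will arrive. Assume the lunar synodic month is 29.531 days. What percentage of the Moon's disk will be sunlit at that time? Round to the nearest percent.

38%

141.4 d spans 4 complete synodic months (4 × 29.531 = 118.12 d) plus 23.28 d.
Phase angle: θ = 360°·(23.28 d)/(29.531 d) = 283.7°.
Illuminated fraction = (1 − cos 283.7°)/2 = (1 − 0.238)/2 ≈ 0.381, so 38%.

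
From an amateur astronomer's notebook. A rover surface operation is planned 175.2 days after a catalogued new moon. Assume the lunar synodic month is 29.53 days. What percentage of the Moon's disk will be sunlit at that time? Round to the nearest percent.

4%

175.2/29.53 = 5.933 lunations, so 5 complete cycles and 27.55 d into the next.
The Moon has covered 27.55/29.53 of its cycle, so θ ≈ 360° × 27.55/29.53 = 335.9°.
cos 335.9° = 0.913, so f = (1 − 0.913)/2 = 0.044, so 4%.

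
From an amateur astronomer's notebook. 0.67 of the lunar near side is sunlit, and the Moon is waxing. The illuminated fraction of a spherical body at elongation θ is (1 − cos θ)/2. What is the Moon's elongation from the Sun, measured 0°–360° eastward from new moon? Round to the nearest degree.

110°

From f = (1 − cos θ)/2: cos θ = 1 − 2×0.67 = -0.340; arccos → 109.9°.
Waxing ⇒ before full, so θ = 109.9°.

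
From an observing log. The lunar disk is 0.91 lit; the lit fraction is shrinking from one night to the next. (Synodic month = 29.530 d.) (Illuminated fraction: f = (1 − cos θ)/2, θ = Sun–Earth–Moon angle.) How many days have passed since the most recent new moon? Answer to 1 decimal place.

17.6 days

From f = (1 − cos θ)/2: cos θ = 1 − 2×0.91 = -0.820; arccos → 145.1°.
Waning ⇒ past full, so θ = 360° − 145.1° = 214.9°.
At 360°/29.530 d per day, 214.9° corresponds to 17.63 days.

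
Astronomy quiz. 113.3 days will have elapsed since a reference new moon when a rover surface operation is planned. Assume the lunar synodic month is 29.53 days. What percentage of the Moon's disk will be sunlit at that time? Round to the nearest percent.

113.3 d spans 3 complete synodic months (3 × 29.53 = 88.59 d) plus 24.71 d.
Phase angle: θ = 360°·(24.71 d)/(29.53 d) = 301.2°.
cos 301.2° = 0.519, so f = (1 − 0.519)/2 = 0.241, so 24%.

24%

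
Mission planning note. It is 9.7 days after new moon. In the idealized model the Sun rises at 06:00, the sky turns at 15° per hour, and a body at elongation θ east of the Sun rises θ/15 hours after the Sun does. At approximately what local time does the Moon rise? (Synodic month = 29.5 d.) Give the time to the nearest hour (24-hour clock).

The Moon has covered 9.7/29.5 of its cycle, so θ ≈ 360° × 9.7/29.5 = 118.4°.
The Moon trails the Sun by θ/15 = 118.4/15 ≈ 7.89 hours.
06:00 + 7.89 h ≈ 13:53 → 14:00 to the nearest hour.

14:00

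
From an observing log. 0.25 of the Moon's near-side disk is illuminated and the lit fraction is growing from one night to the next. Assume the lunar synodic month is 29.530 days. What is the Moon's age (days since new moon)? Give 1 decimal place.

4.9 days

From f = (1 − cos θ)/2: cos θ = 1 − 2×0.25 = 0.500; arccos → 60.0°.
Waxing ⇒ before full, so θ = 60.0°.
Age = 29.530 × 60.0°/360° ≈ 4.92 days.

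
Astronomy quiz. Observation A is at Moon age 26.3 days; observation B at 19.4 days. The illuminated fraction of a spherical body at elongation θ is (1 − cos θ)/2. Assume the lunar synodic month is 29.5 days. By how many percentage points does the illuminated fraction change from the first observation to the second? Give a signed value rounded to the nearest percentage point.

+66 percentage points

θ₁ = 360° × 26.3/29.5 = 320.9°, f₁ = (1 − cos θ₁)/2 = 0.112.
θ₂ = 360° × 19.4/29.5 = 236.7°, f₂ = (1 − cos θ₂)/2 = 0.774.
Change = f₂ − f₁ = +0.662 → +66 percentage points.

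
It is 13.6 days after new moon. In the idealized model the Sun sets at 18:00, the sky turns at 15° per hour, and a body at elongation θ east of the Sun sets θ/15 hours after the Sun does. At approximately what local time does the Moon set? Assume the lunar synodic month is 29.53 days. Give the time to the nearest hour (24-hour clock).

05:00

Elongation θ = 360° × 13.6/29.53 ≈ 165.8°.
At 15° of sky rotation per hour, 165.8° corresponds to a 11.05 h lag.
18:00 + 11.05 h ≈ 05:03 → 05:00 to the nearest hour.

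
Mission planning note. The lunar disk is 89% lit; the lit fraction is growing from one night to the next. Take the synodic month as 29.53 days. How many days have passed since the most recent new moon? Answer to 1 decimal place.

11.6 days

cos θ = 1 − 2f = -0.780, giving a principal value of 141.3°.
Before full moon the principal value applies: θ = 141.3°.
Age = 29.53 × 141.3°/360° ≈ 11.59 days.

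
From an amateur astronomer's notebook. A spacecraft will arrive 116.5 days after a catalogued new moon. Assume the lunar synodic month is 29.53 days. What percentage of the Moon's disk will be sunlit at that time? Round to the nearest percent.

3%

Reduce mod P: 116.5 − 3×29.53 = 27.91 d into the current lunation.
Elongation θ = 360° × 27.91/29.53 ≈ 340.3°.
cos 340.3° = 0.941, so f = (1 − 0.941)/2 = 0.029, so 3%.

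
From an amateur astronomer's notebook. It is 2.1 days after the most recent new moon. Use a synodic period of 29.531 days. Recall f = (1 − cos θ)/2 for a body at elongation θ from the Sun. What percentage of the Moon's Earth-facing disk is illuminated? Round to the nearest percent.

5%

Phase angle: θ = 360°·(2.1 d)/(29.531 d) = 25.6°.
Illuminated fraction = (1 − cos 25.6°)/2 = (1 − 0.902)/2 ≈ 0.049, so 5%.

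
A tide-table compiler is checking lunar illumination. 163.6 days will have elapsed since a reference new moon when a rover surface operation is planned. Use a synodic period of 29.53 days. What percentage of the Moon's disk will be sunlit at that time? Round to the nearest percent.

98%

Reduce mod P: 163.6 − 5×29.53 = 15.95 d into the current lunation.
The Moon has covered 15.95/29.53 of its cycle, so θ ≈ 360° × 15.95/29.53 = 194.4°.
With cos θ = (-0.968), the lit fraction is (1 − (-0.968))/2 ≈ 0.984, so 98%.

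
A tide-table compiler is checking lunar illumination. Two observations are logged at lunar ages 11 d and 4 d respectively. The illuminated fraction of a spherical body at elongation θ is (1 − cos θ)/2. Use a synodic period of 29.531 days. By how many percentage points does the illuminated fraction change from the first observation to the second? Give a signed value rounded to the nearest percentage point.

-68 percentage points

First observation: θ = 360°·11/29.531 = 134.1°, so f = 0.848.
Second observation: θ = 48.8°, f = 0.170.
Δf = 0.170 − 0.848 = -0.678, i.e. -68 pp.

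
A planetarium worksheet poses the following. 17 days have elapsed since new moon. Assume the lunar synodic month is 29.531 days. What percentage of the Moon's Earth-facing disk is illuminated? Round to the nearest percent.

94%

Phase angle: θ = 360°·(17 d)/(29.531 d) = 207.2°.
Illuminated fraction = (1 − cos 207.2°)/2 = (1 − (-0.889))/2 ≈ 0.945, so 94%.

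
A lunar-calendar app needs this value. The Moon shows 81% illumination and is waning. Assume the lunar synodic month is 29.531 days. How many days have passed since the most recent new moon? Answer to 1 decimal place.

cos θ = 1 − 2f = -0.620, giving a principal value of 128.3°.
Waning ⇒ past full, so θ = 360° − 128.3° = 231.7°.
Age = 29.531 × 231.7°/360° ≈ 19.01 days.

19.0 days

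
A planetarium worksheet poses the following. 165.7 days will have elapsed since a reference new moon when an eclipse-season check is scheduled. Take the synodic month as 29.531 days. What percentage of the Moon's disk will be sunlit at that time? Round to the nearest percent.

165.7/29.531 = 5.611 lunations, so 5 complete cycles and 18.04 d into the next.
Elongation θ = 360° × 18.04/29.531 ≈ 220.0°.
With cos θ = (-0.766), the lit fraction is (1 − (-0.766))/2 ≈ 0.883, so 88%.

88%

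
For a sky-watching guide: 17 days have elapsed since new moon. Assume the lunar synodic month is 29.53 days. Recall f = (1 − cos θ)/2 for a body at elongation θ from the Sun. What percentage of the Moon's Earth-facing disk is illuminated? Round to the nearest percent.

94%

Phase angle: θ = 360°·(17 d)/(29.53 d) = 207.2°.
Illuminated fraction = (1 − cos 207.2°)/2 = (1 − (-0.889))/2 ≈ 0.945, so 94%.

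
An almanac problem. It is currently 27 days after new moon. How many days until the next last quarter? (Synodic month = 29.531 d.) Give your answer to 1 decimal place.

24.7 days

Last quarter is 0.75 of the way through the cycle: age 0.75 × 29.531 = 22.148 d.
This lunation's last quarter (22.148 d) has passed, so add one period: 51.679 − 27 = 24.679 days.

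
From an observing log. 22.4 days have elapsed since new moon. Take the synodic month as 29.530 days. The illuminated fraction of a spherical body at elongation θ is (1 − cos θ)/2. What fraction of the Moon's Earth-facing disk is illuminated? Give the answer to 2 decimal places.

Elongation θ = 360° × 22.4/29.530 ≈ 273.1°.
cos 273.1° = 0.054, so f = (1 − 0.054)/2 = 0.473.

0.47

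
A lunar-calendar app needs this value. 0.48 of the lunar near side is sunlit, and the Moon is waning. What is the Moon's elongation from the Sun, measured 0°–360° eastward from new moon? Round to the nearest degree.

cos θ = 1 − 2f = 0.040, giving a principal value of 87.7°.
Waning ⇒ past full, so θ = 360° − 87.7° = 272.3°.

272°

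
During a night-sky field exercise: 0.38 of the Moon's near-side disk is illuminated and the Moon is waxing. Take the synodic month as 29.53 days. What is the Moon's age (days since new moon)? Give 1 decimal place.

cos θ = 1 − 2f = 0.240, giving a principal value of 76.1°.
Before full moon the principal value applies: θ = 76.1°.
At 360°/29.53 d per day, 76.1° corresponds to 6.24 days.

6.2 days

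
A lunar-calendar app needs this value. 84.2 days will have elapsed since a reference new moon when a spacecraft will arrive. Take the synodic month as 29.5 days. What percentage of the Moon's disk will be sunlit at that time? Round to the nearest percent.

20%

84.2 d spans 2 complete synodic months (2 × 29.5 = 59.00 d) plus 25.20 d.
Elongation θ = 360° × 25.20/29.5 ≈ 307.5°.
With cos θ = 0.609, the lit fraction is (1 − 0.609)/2 ≈ 0.195, so 20%.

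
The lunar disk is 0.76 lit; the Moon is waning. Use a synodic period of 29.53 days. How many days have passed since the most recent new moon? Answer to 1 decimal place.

cos θ = 1 − 2f = -0.520, giving a principal value of 121.3°.
Waning ⇒ past full, so θ = 360° − 121.3° = 238.7°.
At 360°/29.53 d per day, 238.7° corresponds to 19.58 days.

19.6 days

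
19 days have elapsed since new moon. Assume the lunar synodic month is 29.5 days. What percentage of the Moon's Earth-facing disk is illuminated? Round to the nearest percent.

81%

Elongation θ = 360° × 19/29.5 ≈ 231.9°.
cos 231.9° = (-0.618), so f = (1 − (-0.618))/2 = 0.809, so 81%.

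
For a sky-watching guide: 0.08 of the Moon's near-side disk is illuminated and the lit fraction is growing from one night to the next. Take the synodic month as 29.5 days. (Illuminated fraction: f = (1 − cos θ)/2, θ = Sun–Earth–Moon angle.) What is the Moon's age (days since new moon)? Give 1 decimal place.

2.7 days

Invert f = (1 − cos θ)/2 to get cos θ = 1 − 2(0.08) = 0.840, hence θ₀ = arccos 0.840 = 32.9°.
Waxing ⇒ before full, so θ = 32.9°.
That fraction of the synodic month is 32.9/360 × 29.5 d ≈ 2.69 d.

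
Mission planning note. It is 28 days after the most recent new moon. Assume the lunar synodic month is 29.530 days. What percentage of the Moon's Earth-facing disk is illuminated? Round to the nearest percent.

3%

The Moon has covered 28/29.530 of its cycle, so θ ≈ 360° × 28/29.530 = 341.3°.
cos 341.3° = 0.947, so f = (1 − 0.947)/2 = 0.026, so 3%.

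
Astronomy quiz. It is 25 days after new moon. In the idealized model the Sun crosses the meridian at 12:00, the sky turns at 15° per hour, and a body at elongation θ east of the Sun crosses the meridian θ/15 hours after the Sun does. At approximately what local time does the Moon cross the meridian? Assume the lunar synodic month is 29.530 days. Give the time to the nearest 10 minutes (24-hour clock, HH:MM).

08:20

Elongation θ = 360° × 25/29.530 ≈ 304.8°.
Delay after the Sun = 304.8° / (15°/h) ≈ 20.32 h.
12:00 + 20.318 h ≈ 08:19 → 08:20 to the nearest ten minutes.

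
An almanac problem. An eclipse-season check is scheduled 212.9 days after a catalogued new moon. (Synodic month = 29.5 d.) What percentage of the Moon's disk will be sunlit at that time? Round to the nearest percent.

212.9/29.5 = 7.217 lunations, so 7 complete cycles and 6.40 d into the next.
Phase angle: θ = 360°·(6.40 d)/(29.5 d) = 78.1°.
Illuminated fraction = (1 − cos 78.1°)/2 = (1 − 0.206)/2 ≈ 0.397, so 40%.

40%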